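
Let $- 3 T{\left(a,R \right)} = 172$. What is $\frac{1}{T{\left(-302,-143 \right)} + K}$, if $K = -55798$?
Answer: $- \frac{3}{167566} \approx -1.7903 \cdot 10^{-5}$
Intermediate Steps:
$T{\left(a,R \right)} = - \frac{172}{3}$ ($T{\left(a,R \right)} = \left(- \frac{1}{3}\right) 172 = - \frac{172}{3}$)
$\frac{1}{T{\left(-302,-143 \right)} + K} = \frac{1}{- \frac{172}{3} - 55798} = \frac{1}{- \frac{167566}{3}} = - \frac{3}{167566}$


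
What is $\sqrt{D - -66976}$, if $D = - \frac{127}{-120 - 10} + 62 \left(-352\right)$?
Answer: $\frac{\sqrt{763085310}}{130} \approx 212.49$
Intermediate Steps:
$D = - \frac{2836993}{130}$ ($D = - \frac{127}{-130} - 21824 = \left(-127\right) \left(- \frac{1}{130}\right) - 21824 = \frac{127}{130} - 21824 = - \frac{2836993}{130} \approx -21823.0$)
$\sqrt{D - -66976} = \sqrt{- \frac{2836993}{130} - -66976} = \sqrt{- \frac{2836993}{130} + \left(66990 - 14\right)} = \sqrt{- \frac{2836993}{130} + 66976} = \sqrt{\frac{5869887}{130}} = \frac{\sqrt{763085310}}{130}$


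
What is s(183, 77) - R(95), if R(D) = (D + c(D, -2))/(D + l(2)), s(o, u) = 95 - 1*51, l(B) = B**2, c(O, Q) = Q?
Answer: 1421/33 ≈ 43.061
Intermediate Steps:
s(o, u) = 44 (s(o, u) = 95 - 51 = 44)
R(D) = (-2 + D)/(4 + D) (R(D) = (D - 2)/(D + 2**2) = (-2 + D)/(D + 4) = (-2 + D)/(4 + D))
s(183, 77) - R(95) = 44 - (-2 + 95)/(4 + 95) = 44 - 93/99 = 44 - 1*31/33 = 44 - 31/33 = 1421/33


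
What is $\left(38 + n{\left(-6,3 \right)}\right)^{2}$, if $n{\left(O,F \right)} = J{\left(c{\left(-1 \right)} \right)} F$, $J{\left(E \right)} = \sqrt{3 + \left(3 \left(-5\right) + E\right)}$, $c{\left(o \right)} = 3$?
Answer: $1363 + 684 i \approx 1363.0 + 684.0 i$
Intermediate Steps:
$J{\left(E \right)} = \sqrt{-12 + E}$ ($J{\left(E \right)} = \sqrt{3 + \left(-15 + E\right)} = \sqrt{-12 + E}$)
$n{\left(O,F \right)} = 3 i F$ ($n{\left(O,F \right)} = \sqrt{-12 + 3} F = \sqrt{-9} F = 3 i F$)
$\left(38 + n{\left(-6,3 \right)}\right)^{2} = \left(38 + 3 i 3\right)^{2} = \left(38 + 9 i\right)^{2}$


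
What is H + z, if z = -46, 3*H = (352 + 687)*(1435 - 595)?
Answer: 290874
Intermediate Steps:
H = 290920 (H = ((352 + 687)*(1435 - 595))/3 = (1039*840)/3 = (⅓)*872760 = 290920)
H + z = 290920 - 46 = 290874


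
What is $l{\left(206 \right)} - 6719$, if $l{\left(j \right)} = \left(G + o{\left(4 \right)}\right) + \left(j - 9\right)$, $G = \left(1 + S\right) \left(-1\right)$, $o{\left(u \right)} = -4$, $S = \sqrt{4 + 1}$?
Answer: $-6527 - \sqrt{5} \approx -6529.2$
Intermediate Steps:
$S = \sqrt{5} \approx 2.2361$
$G = -1 - \sqrt{5}$ ($G = \left(1 + \sqrt{5}\right) \left(-1\right) = -1 - \sqrt{5} \approx -3.2361$)
$l{\left(j \right)} = -14 + j - \sqrt{5}$ ($l{\left(j \right)} = \left(\left(-1 - \sqrt{5}\right) - 4\right) + \left(j - 9\right) = \left(-5 - \sqrt{5}\right) + \left(-9 + j\right) = -14 + j - \sqrt{5}$)
$l{\left(206 \right)} - 6719 = \left(-14 + 206 - \sqrt{5}\right) - 6719 = \left(192 - \sqrt{5}\right) - 6719 = -6527 - \sqrt{5}$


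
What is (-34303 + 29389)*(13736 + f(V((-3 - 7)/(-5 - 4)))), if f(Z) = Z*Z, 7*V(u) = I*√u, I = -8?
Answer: -472540848/7 ≈ -6.7506e+7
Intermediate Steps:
V(u) = -8*√u/7 (V(u) = (-8*√u)/7 = -8*√u/7)
f(Z) = Z²
(-34303 + 29389)*(13736 + f(V((-3 - 7)/(-5 - 4)))) = (-34303 + 29389)*(13736 + (-8*√10*√(-1/(-5 - 4))/7)²) = -4914*(13736 + (-8*√10*√(-1/(-9))/7)²) = -4914*(13736 + (-8*√10/3/7)²) = -4914*(13736 + (-8*√10/21)²) = -4914*(13736 + 640/441) = -4914*6058216/441 = -472540848/7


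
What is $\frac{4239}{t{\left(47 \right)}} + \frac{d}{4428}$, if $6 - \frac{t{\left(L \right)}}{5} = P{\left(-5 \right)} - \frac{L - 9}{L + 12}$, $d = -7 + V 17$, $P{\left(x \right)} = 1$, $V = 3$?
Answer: $\frac{30764458}{204795} \approx 150.22$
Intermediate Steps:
$d = 44$ ($d = -7 + 3 \cdot 17 = -7 + 51 = 44$)
$t{\left(L \right)} = 25 + \frac{5 \left(-9 + L\right)}{12 + L}$ ($t{\left(L \right)} = 30 - 5 \left(1 - \frac{L - 9}{L + 12}\right) = 30 - 5 \left(1 - \frac{-9 + L}{12 + L}\right) = 30 + \left(-5 + \frac{5 \left(-9 + L\right)}{12 + L}\right) = 25 + \frac{5 \left(-9 + L\right)}{12 + L}$)
$\frac{4239}{t{\left(47 \right)}} + \frac{d}{4428} = \frac{4239}{15 \frac{1}{12 + 47} \left(17 + 2 \cdot 47\right)} + \frac{44}{4428} = \frac{4239}{15 \cdot \frac{1}{59} \left(17 + 94\right)} + 44 \cdot \frac{1}{4428} = \frac{4239}{15 \cdot \frac{1}{59} \cdot 111} + \frac{11}{1107} = \frac{4239}{\frac{1665}{59}} + \frac{11}{1107} = 4239 \cdot \frac{59}{1665} + \frac{11}{1107} = \frac{27789}{185} + \frac{11}{1107} = \frac{30764458}{204795}$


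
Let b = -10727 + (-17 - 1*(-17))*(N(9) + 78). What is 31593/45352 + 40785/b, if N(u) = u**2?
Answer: -1510783209/486490904 ≈ -3.1055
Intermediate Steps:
b = -10727 (b = -10727 + (-17 - 1*(-17))*(9**2 + 78) = -10727 + (-17 + 17)*(81 + 78) = -10727 + 0*159 = -10727 + 0 = -10727)
31593/45352 + 40785/b = 31593/45352 + 40785/(-10727) = 31593*(1/45352) + 40785*(-1/10727) = 31593/45352 - 40785/10727 = -1510783209/486490904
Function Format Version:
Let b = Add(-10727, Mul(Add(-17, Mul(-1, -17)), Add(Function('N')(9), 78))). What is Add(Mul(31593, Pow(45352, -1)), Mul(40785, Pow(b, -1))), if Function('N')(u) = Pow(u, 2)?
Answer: Rational(-1510783209, 486490904) ≈ -3.1055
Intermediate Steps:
b = -10727 (b = Add(-10727, Mul(Add(-17, Mul(-1, -17)), Add(Pow(9, 2), 78))) = Add(-10727, Mul(Add(-17, 17), Add(81, 78))) = Add(-10727, Mul(0, 159)) = Add(-10727, 0) = -10727)
Add(Mul(31593, Pow(45352, -1)), Mul(40785, Pow(b, -1))) = Add(Mul(31593, Pow(45352, -1)), Mul(40785, Pow(-10727, -1))) = Add(Mul(31593, Rational(1, 45352)), Mul(40785, Rational(-1, 10727))) = Add(Rational(31593, 45352), Rational(-40785, 10727)) = Rational(-1510783209, 486490904)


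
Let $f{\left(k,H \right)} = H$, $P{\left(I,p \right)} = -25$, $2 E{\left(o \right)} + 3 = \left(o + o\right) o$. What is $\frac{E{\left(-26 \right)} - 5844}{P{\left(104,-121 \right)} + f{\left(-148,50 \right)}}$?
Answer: $- \frac{10339}{50} \approx -206.78$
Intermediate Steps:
$E{\left(o \right)} = - \frac{3}{2} + o^{2}$ ($E{\left(o \right)} = - \frac{3}{2} + \frac{\left(o + o\right) o}{2} = - \frac{3}{2} + \frac{2 o o}{2} = - \frac{3}{2} + \frac{2 o^{2}}{2} = - \frac{3}{2} + o^{2}$)
$\frac{E{\left(-26 \right)} - 5844}{P{\left(104,-121 \right)} + f{\left(-148,50 \right)}} = \frac{\left(- \frac{3}{2} + \left(-26\right)^{2}\right) - 5844}{-25 + 50} = \frac{\left(- \frac{3}{2} + 676\right) - 5844}{25} = \left(\frac{1349}{2} - 5844\right) \frac{1}{25} = \left(- \frac{10339}{2}\right) \frac{1}{25} = - \frac{10339}{50}$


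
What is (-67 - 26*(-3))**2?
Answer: 121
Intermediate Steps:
(-67 - 26*(-3))**2 = (-67 + 78)**2 = 11**2 = 121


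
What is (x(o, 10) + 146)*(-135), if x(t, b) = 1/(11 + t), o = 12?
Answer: -453465/23 ≈ -19716.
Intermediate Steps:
(x(o, 10) + 146)*(-135) = (1/(11 + 12) + 146)*(-135) = (1/23 + 146)*(-135) = (3359/23)*(-135) = -453465/23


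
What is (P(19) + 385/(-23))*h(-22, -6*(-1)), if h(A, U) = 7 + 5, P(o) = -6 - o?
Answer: -11520/23 ≈ -500.87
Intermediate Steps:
h(A, U) = 12
(P(19) + 385/(-23))*h(-22, -6*(-1)) = ((-6 - 1*19) + 385/(-23))*12 = ((-6 - 19) + 385*(-1/23))*12 = (-25 - 385/23)*12 = -960/23*12 = -11520/23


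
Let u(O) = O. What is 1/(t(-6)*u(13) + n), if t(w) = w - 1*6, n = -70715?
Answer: -1/70871 ≈ -1.4110e-5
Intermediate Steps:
t(w) = -6 + w (t(w) = w - 6 = -6 + w)
1/(t(-6)*u(13) + n) = 1/((-6 - 6)*13 - 70715) = 1/(-12*13 - 70715) = 1/(-156 - 70715) = 1/(-70871) = -1/70871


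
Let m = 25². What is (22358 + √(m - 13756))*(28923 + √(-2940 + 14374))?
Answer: (22358 + 3*I*√1459)*(28923 + √11434) ≈ 6.4905e+8 + 3.3266e+6*I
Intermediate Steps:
m = 625
(22358 + √(m - 13756))*(28923 + √(-2940 + 14374)) = (22358 + √(625 - 13756))*(28923 + √(-2940 + 14374)) = (22358 + √(-13131))*(28923 + √11434) = (22358 + 3*I*√1459)*(28923 + √11434)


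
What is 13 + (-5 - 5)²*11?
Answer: 1113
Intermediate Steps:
13 + (-5 - 5)²*11 = 13 + (-10)²*11 = 13 + 100*11 = 13 + 1100 = 1113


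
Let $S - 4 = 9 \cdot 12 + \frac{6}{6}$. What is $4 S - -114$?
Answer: $566$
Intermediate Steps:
$S = 113$ ($S = 4 + \left(9 \cdot 12 + \frac{6}{6}\right) = 4 + \left(108 + 6 \cdot \frac{1}{6}\right) = 4 + \left(108 + 1\right) = 4 + 109 = 113$)
$4 S - -114 = 4 \cdot 113 - -114 = 452 + 114 = 566$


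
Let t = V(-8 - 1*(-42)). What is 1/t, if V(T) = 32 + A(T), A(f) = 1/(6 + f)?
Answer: 40/1281 ≈ 0.031226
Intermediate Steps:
V(T) = 32 + 1/(6 + T)
t = 1281/40 (t = (193 + 32*(-8 - 1*(-42)))/(6 + (-8 - 1*(-42))) = (193 + 32*(-8 + 42))/(6 + (-8 + 42)) = (193 + 32*34)/(6 + 34) = (193 + 1088)/40 = (1/40)*1281 = 1281/40 ≈ 32.025)
1/t = 1/(1281/40) = 40/1281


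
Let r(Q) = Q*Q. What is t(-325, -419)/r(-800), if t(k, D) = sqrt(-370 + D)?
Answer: I*sqrt(789)/640000 ≈ 4.3889e-5*I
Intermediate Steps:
r(Q) = Q**2
t(-325, -419)/r(-800) = sqrt(-370 - 419)/((-800)**2) = sqrt(-789)/640000 = (I*sqrt(789))*(1/640000) = I*sqrt(789)/640000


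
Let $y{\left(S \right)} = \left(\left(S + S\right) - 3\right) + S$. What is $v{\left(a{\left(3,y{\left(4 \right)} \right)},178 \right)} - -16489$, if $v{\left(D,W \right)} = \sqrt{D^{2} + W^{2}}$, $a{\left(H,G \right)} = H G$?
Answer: $16489 + \sqrt{32413} \approx 16669.0$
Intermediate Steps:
$y{\left(S \right)} = -3 + 3 S$ ($y{\left(S \right)} = \left(2 S - 3\right) + S = \left(-3 + 2 S\right) + S = -3 + 3 S$)
$a{\left(H,G \right)} = G H$
$v{\left(a{\left(3,y{\left(4 \right)} \right)},178 \right)} - -16489 = \sqrt{\left(\left(-3 + 3 \cdot 4\right) 3\right)^{2} + 178^{2}} - -16489 = \sqrt{\left(\left(-3 + 12\right) 3\right)^{2} + 31684} + 16489 = \sqrt{\left(9 \cdot 3\right)^{2} + 31684} + 16489 = \sqrt{27^{2} + 31684} + 16489 = \sqrt{729 + 31684} + 16489 = \sqrt{32413} + 16489 = 16489 + \sqrt{32413}$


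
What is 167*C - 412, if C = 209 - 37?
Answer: 28312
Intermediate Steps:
C = 172
167*C - 412 = 167*172 - 412 = 28724 - 412 = 28312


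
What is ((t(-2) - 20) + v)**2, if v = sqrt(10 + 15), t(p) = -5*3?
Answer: 900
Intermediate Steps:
t(p) = -15
v = 5 (v = sqrt(25) = 5)
((t(-2) - 20) + v)**2 = ((-15 - 20) + 5)**2 = (-35 + 5)**2 = (-30)**2 = 900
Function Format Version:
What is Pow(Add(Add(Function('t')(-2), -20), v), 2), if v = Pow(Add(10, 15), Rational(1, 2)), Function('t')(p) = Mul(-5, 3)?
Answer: 900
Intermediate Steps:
Function('t')(p) = -15
v = 5 (v = Pow(25, Rational(1, 2)) = 5)
Pow(Add(Add(Function('t')(-2), -20), v), 2) = Pow(Add(Add(-15, -20), 5), 2) = Pow(Add(-35, 5), 2) = Pow(-30, 2) = 900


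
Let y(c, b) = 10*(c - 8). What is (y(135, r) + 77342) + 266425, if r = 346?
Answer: 345037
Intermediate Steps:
y(c, b) = -80 + 10*c (y(c, b) = 10*(-8 + c) = -80 + 10*c)
(y(135, r) + 77342) + 266425 = ((-80 + 10*135) + 77342) + 266425 = ((-80 + 1350) + 77342) + 266425 = (1270 + 77342) + 266425 = 78612 + 266425 = 345037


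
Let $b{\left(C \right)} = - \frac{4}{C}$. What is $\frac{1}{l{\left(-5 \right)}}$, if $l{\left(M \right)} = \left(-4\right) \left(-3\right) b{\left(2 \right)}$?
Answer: $- \frac{1}{24} \approx -0.041667$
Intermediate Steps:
$l{\left(M \right)} = -24$ ($l{\left(M \right)} = \left(-4\right) \left(-3\right) \left(- \frac{4}{2}\right) = 12 \left(\left(-4\right) \frac{1}{2}\right) = 12 \left(-2\right) = -24$)
$\frac{1}{l{\left(-5 \right)}} = \frac{1}{-24} = - \frac{1}{24}$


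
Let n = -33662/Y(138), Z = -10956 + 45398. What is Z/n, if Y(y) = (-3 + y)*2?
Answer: -4649670/16831 ≈ -276.26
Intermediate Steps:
Y(y) = -6 + 2*y
Z = 34442
n = -16831/135 (n = -33662/(-6 + 2*138) = -33662/(-6 + 276) = -33662/270 = -33662*1/270 = -16831/135 ≈ -124.67)
Z/n = 34442/(-16831/135) = 34442*(-135/16831) = -4649670/16831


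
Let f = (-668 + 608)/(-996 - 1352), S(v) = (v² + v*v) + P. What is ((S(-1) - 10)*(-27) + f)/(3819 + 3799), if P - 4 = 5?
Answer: -609/171991 ≈ -0.0035409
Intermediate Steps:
P = 9 (P = 4 + 5 = 9)
S(v) = 9 + 2*v² (S(v) = (v² + v*v) + 9 = (v² + v²) + 9 = 2*v² + 9 = 9 + 2*v²)
f = 15/587 (f = -60/(-2348) = -60*(-1/2348) = 15/587 ≈ 0.025554)
((S(-1) - 10)*(-27) + f)/(3819 + 3799) = (((9 + 2*(-1)²) - 10)*(-27) + 15/587)/(3819 + 3799) = (((9 + 2*1) - 10)*(-27) + 15/587)/7618 = (((9 + 2) - 10)*(-27) + 15/587)*(1/7618) = ((11 - 10)*(-27) + 15/587)*(1/7618) = (1*(-27) + 15/587)*(1/7618) = (-27 + 15/587)*(1/7618) = -15834/587*1/7618 = -609/171991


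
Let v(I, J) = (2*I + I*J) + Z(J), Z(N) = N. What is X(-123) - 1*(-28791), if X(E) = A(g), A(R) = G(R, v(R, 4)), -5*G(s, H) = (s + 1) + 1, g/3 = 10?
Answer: 143923/5 ≈ 28785.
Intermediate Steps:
g = 30 (g = 3*10 = 30)
v(I, J) = J + 2*I + I*J (v(I, J) = (2*I + I*J) + J = J + 2*I + I*J)
G(s, H) = -2/5 - s/5 (G(s, H) = -((s + 1) + 1)/5 = -((1 + s) + 1)/5 = -(2 + s)/5 = -2/5 - s/5)
A(R) = -2/5 - R/5
X(E) = -32/5 (X(E) = -2/5 - 1/5*30 = -2/5 - 6 = -32/5)
X(-123) - 1*(-28791) = -32/5 - 1*(-28791) = -32/5 + 28791 = 143923/5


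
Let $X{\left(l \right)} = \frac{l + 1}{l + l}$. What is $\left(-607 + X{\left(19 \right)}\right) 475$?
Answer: $-288075$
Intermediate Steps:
$X{\left(l \right)} = \frac{1 + l}{2 l}$
$\left(-607 + X{\left(19 \right)}\right) 475 = \left(-607 + \frac{1 + 19}{2 \cdot 19}\right) 475 = \left(-607 + \frac{1}{2} \cdot \frac{1}{19} \cdot 20\right) 475 = \left(-607 + \frac{10}{19}\right) 475 = \left(- \frac{11523}{19}\right) 475 = -288075$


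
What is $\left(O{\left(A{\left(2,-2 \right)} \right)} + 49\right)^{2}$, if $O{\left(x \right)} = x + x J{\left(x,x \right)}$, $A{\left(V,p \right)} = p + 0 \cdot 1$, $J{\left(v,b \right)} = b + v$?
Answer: $3025$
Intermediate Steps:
$A{\left(V,p \right)} = p$ ($A{\left(V,p \right)} = p + 0 = p$)
$O{\left(x \right)} = x + 2 x^{2}$ ($O{\left(x \right)} = x + x \left(x + x\right) = x + x 2 x = x + 2 x^{2}$)
$\left(O{\left(A{\left(2,-2 \right)} \right)} + 49\right)^{2} = \left(- 2 \left(1 + 2 \left(-2\right)\right) + 49\right)^{2} = \left(- 2 \left(1 - 4\right) + 49\right)^{2} = \left(\left(-2\right) \left(-3\right) + 49\right)^{2} = \left(6 + 49\right)^{2} = 55^{2} = 3025$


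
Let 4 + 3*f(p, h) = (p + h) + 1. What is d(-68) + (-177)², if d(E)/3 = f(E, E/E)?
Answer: 31259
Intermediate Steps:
f(p, h) = -1 + h/3 + p/3 (f(p, h) = -4/3 + ((p + h) + 1)/3 = -4/3 + ((h + p) + 1)/3 = -4/3 + (1 + h + p)/3 = -4/3 + (⅓ + h/3 + p/3) = -1 + h/3 + p/3)
d(E) = -2 + E (d(E) = 3*(-1 + (E/E)/3 + E/3) = 3*(-1 + (⅓)*1 + E/3) = 3*(-1 + ⅓ + E/3) = 3*(-⅔ + E/3) = -2 + E)
d(-68) + (-177)² = (-2 - 68) + (-177)² = -70 + 31329 = 31259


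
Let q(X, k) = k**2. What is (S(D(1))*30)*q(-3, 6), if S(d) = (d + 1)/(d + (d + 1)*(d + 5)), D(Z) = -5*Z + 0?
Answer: 864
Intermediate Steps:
D(Z) = -5*Z
S(d) = (1 + d)/(d + (1 + d)*(5 + d))
(S(D(1))*30)*q(-3, 6) = (((1 - 5*1)/(5 + (-5*1)**2 + 7*(-5*1)))*30)*6**2 = (((1 - 5)/(5 + (-5)**2 + 7*(-5)))*30)*36 = ((-4/(5 + 25 - 35))*30)*36 = ((-4/(-5))*30)*36 = (-1/5*(-4)*30)*36 = ((4/5)*30)*36 = 24*36 = 864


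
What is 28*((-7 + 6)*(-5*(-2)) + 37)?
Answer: 756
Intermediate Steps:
28*((-7 + 6)*(-5*(-2)) + 37) = 28*(-1*10 + 37) = 28*(-10 + 37) = 28*27 = 756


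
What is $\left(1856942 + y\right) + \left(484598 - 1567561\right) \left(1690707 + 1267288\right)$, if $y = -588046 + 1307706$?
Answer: $-3203396562583$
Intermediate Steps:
$y = 719660$
$\left(1856942 + y\right) + \left(484598 - 1567561\right) \left(1690707 + 1267288\right) = \left(1856942 + 719660\right) + \left(484598 - 1567561\right) \left(1690707 + 1267288\right) = 2576602 - 3203399139185 = -3203396562583$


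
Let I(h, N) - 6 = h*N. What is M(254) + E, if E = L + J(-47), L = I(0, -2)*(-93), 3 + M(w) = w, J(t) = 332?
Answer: 25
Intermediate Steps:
M(w) = -3 + w
I(h, N) = 6 + N*h (I(h, N) = 6 + h*N = 6 + N*h)
L = -558 (L = (6 - 2*0)*(-93) = (6 + 0)*(-93) = 6*(-93) = -558)
E = -226 (E = -558 + 332 = -226)
M(254) + E = (-3 + 254) - 226 = 251 - 226 = 25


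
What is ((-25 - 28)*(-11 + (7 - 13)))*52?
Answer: 46852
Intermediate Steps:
((-25 - 28)*(-11 + (7 - 13)))*52 = -53*(-11 - 6)*52 = -53*(-17)*52 = 901*52 = 46852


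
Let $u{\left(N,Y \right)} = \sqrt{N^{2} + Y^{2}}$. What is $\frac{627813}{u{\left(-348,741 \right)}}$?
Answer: $\frac{209271 \sqrt{74465}}{74465} \approx 766.89$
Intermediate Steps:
$\frac{627813}{u{\left(-348,741 \right)}} = \frac{627813}{\sqrt{\left(-348\right)^{2} + 741^{2}}} = \frac{627813}{\sqrt{121104 + 549081}} = \frac{627813}{\sqrt{670185}} = \frac{627813}{3 \sqrt{74465}} = 627813 \frac{\sqrt{74465}}{223395} = \frac{209271 \sqrt{74465}}{74465}$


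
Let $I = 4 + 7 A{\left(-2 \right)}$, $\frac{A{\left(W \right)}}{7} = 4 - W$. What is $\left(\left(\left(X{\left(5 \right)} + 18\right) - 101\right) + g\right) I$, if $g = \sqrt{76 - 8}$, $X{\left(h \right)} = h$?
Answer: $-23244 + 596 \sqrt{17} \approx -20787.0$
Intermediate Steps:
$g = 2 \sqrt{17}$ ($g = \sqrt{68} = 2 \sqrt{17} \approx 8.2462$)
$A{\left(W \right)} = 28 - 7 W$ ($A{\left(W \right)} = 7 \left(4 - W\right) = 28 - 7 W$)
$I = 298$ ($I = 4 + 7 \left(28 - -14\right) = 4 + 7 \left(28 + 14\right) = 4 + 7 \cdot 42 = 4 + 294 = 298$)
$\left(\left(\left(X{\left(5 \right)} + 18\right) - 101\right) + g\right) I = \left(\left(\left(5 + 18\right) - 101\right) + 2 \sqrt{17}\right) 298 = \left(\left(23 - 101\right) + 2 \sqrt{17}\right) 298 = \left(-78 + 2 \sqrt{17}\right) 298 = -23244 + 596 \sqrt{17}$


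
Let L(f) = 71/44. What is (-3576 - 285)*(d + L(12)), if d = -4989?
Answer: 77025195/4 ≈ 1.9256e+7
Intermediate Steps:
L(f) = 71/44 (L(f) = 71*(1/44) = 71/44)
(-3576 - 285)*(d + L(12)) = (-3576 - 285)*(-4989 + 71/44) = -3861*(-219445/44) = 77025195/4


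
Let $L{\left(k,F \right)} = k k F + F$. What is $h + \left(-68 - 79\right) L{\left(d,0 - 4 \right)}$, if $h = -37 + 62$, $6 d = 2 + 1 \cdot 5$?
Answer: $\frac{4240}{3} \approx 1413.3$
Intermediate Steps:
$d = \frac{7}{6}$ ($d = \frac{2 + 1 \cdot 5}{6} = \frac{2 + 5}{6} = \frac{1}{6} \cdot 7 = \frac{7}{6} \approx 1.1667$)
$L{\left(k,F \right)} = F + F k^{2}$ ($L{\left(k,F \right)} = k^{2} F + F = F k^{2} + F = F + F k^{2}$)
$h = 25$
$h + \left(-68 - 79\right) L{\left(d,0 - 4 \right)} = 25 + \left(-68 - 79\right) \left(0 - 4\right) \left(1 + \left(\frac{7}{6}\right)^{2}\right) = 25 + \left(-68 - 79\right) \left(0 - 4\right) \left(1 + \frac{49}{36}\right) = 25 - 147 \left(\left(-4\right) \frac{85}{36}\right) = 25 - - \frac{4165}{3} = 25 + \frac{4165}{3} = \frac{4240}{3}$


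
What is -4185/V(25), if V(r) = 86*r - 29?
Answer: -1395/707 ≈ -1.9731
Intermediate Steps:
V(r) = -29 + 86*r
-4185/V(25) = -4185/(-29 + 86*25) = -4185/(-29 + 2150) = -4185/2121 = -4185*1/2121 = -1395/707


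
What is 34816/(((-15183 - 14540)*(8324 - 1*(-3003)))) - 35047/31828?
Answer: -11800466462435/10715609815588 ≈ -1.1012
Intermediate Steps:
34816/(((-15183 - 14540)*(8324 - 1*(-3003)))) - 35047/31828 = 34816/((-29723*(8324 + 3003))) - 35047*1/31828 = 34816/((-29723*11327)) - 35047/31828 = 34816/(-336672421) - 35047/31828 = 34816*(-1/336672421) - 35047/31828 = -34816/336672421 - 35047/31828 = -11800466462435/10715609815588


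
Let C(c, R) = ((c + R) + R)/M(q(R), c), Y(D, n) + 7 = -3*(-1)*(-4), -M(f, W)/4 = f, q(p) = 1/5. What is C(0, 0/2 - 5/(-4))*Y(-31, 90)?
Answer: 475/8 ≈ 59.375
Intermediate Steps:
q(p) = 1/5
M(f, W) = -4*f
Y(D, n) = -19 (Y(D, n) = -7 - 3*(-1)*(-4) = -7 + 3*(-4) = -7 - 12 = -19)
C(c, R) = -5*R/2 - 5*c/4 (C(c, R) = ((c + R) + R)/((-4*1/5)) = ((R + c) + R)/(-4/5) = (c + 2*R)*(-5/4) = -5*R/2 - 5*c/4)
C(0, 0/2 - 5/(-4))*Y(-31, 90) = (-5*(0/2 - 5/(-4))/2 - 5/4*0)*(-19) = (-5*(0*(1/2) - 5*(-1/4))/2 + 0)*(-19) = (-5*(0 + 5/4)/2 + 0)*(-19) = (-5/2*5/4 + 0)*(-19) = (-25/8 + 0)*(-19) = -25/8*(-19) = 475/8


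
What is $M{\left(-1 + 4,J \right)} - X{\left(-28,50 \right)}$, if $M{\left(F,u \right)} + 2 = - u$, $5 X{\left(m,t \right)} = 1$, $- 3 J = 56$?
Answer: $\frac{247}{15} \approx 16.467$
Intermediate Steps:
$J = - \frac{56}{3}$ ($J = \left(- \frac{1}{3}\right) 56 = - \frac{56}{3} \approx -18.667$)
$X{\left(m,t \right)} = \frac{1}{5}$ ($X{\left(m,t \right)} = \frac{1}{5} \cdot 1 = \frac{1}{5}$)
$M{\left(F,u \right)} = -2 - u$
$M{\left(-1 + 4,J \right)} - X{\left(-28,50 \right)} = \left(-2 - - \frac{56}{3}\right) - \frac{1}{5} = \left(-2 + \frac{56}{3}\right) - \frac{1}{5} = \frac{50}{3} - \frac{1}{5} = \frac{247}{15}$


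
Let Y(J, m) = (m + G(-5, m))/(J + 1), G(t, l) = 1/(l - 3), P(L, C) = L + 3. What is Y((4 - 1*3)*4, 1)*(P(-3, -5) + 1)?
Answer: 1/10 ≈ 0.10000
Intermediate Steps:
P(L, C) = 3 + L
G(t, l) = 1/(-3 + l)
Y(J, m) = (m + 1/(-3 + m))/(1 + J) (Y(J, m) = (m + 1/(-3 + m))/(J + 1) = (m + 1/(-3 + m))/(1 + J))
Y((4 - 1*3)*4, 1)*(P(-3, -5) + 1) = ((1 + 1*(-3 + 1))/((1 + (4 - 1*3)*4)*(-3 + 1)))*((3 - 3) + 1) = ((1 + 1*(-2))/((1 + (4 - 3)*4)*(-2)))*(0 + 1) = (-1/2*(1 - 2)/(1 + 1*4))*1 = (-1/2*(-1)/(1 + 4))*1 = (-1/2*(-1)/5)*1 = ((1/5)*(-1/2)*(-1))*1 = (1/10)*1 = 1/10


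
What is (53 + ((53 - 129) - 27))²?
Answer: 2500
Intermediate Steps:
(53 + ((53 - 129) - 27))² = (53 + (-76 - 27))² = (53 - 103)² = (-50)² = 2500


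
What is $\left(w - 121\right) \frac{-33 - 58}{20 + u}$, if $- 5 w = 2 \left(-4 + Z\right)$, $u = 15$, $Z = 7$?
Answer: $\frac{7943}{25} \approx 317.72$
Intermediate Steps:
$w = - \frac{6}{5}$ ($w = - \frac{2 \left(-4 + 7\right)}{5} = - \frac{2 \cdot 3}{5} = \left(- \frac{1}{5}\right) 6 = - \frac{6}{5} \approx -1.2$)
$\left(w - 121\right) \frac{-33 - 58}{20 + u} = \left(- \frac{6}{5} - 121\right) \frac{-33 - 58}{20 + 15} = - \frac{611 \left(- \frac{91}{35}\right)}{5} = - \frac{611 \left(\left(-91\right) \frac{1}{35}\right)}{5} = \left(- \frac{611}{5}\right) \left(- \frac{13}{5}\right) = \frac{7943}{25}$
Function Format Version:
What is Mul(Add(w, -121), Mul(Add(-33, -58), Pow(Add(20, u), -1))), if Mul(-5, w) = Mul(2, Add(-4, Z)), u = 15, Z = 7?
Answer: Rational(7943, 25) ≈ 317.72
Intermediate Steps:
w = Rational(-6, 5) (w = Mul(Rational(-1, 5), Mul(2, Add(-4, 7))) = Mul(Rational(-1, 5), Mul(2, 3)) = Mul(Rational(-1, 5), 6) = Rational(-6, 5) ≈ -1.2000)
Mul(Add(w, -121), Mul(Add(-33, -58), Pow(Add(20, u), -1))) = Mul(Add(Rational(-6, 5), -121), Mul(Add(-33, -58), Pow(Add(20, 15), -1))) = Mul(Rational(-611, 5), Mul(-91, Pow(35, -1))) = Mul(Rational(-611, 5), Mul(-91, Rational(1, 35))) = Mul(Rational(-611, 5), Rational(-13, 5)) = Rational(7943, 25)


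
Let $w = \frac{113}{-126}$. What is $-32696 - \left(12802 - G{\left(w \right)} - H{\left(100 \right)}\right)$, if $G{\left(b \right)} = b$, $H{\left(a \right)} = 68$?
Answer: $- \frac{5724293}{126} \approx -45431.0$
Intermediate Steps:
$w = - \frac{113}{126}$ ($w = 113 \left(- \frac{1}{126}\right) = - \frac{113}{126} \approx -0.89683$)
$-32696 - \left(12802 - G{\left(w \right)} - H{\left(100 \right)}\right) = -32696 + \left(\left(68 - \frac{113}{126}\right) - 12802\right) = -32696 + \left(\frac{8455}{126} - 12802\right) = -32696 - \frac{1604597}{126} = - \frac{5724293}{126}$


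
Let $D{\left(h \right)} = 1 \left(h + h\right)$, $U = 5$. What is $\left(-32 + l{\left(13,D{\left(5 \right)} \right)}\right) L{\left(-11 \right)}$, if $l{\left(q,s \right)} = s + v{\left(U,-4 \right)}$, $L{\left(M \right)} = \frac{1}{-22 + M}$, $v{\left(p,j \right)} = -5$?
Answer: $\frac{9}{11} \approx 0.81818$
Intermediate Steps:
$D{\left(h \right)} = 2 h$ ($D{\left(h \right)} = 1 \cdot 2 h = 2 h$)
$l{\left(q,s \right)} = -5 + s$ ($l{\left(q,s \right)} = s - 5 = -5 + s$)
$\left(-32 + l{\left(13,D{\left(5 \right)} \right)}\right) L{\left(-11 \right)} = \frac{-32 + \left(-5 + 2 \cdot 5\right)}{-22 - 11} = \frac{-32 + \left(-5 + 10\right)}{-33} = \left(-32 + 5\right) \left(- \frac{1}{33}\right) = \left(-27\right) \left(- \frac{1}{33}\right) = \frac{9}{11}$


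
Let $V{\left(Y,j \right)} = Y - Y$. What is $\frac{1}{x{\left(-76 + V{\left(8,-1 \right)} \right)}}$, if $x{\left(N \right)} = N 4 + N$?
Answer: $- \frac{1}{380} \approx -0.0026316$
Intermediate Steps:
$V{\left(Y,j \right)} = 0$
$x{\left(N \right)} = 5 N$ ($x{\left(N \right)} = 4 N + N = 5 N$)
$\frac{1}{x{\left(-76 + V{\left(8,-1 \right)} \right)}} = \frac{1}{5 \left(-76 + 0\right)} = \frac{1}{5 \left(-76\right)} = \frac{1}{-380} = - \frac{1}{380}$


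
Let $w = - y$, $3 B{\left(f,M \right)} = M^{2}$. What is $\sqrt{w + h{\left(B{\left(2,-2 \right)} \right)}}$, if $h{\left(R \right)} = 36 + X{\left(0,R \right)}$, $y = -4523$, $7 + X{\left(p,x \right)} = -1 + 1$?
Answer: $2 \sqrt{1138} \approx 67.469$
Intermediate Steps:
$B{\left(f,M \right)} = \frac{M^{2}}{3}$
$X{\left(p,x \right)} = -7$ ($X{\left(p,x \right)} = -7 + \left(-1 + 1\right) = -7 + 0 = -7$)
$h{\left(R \right)} = 29$ ($h{\left(R \right)} = 36 - 7 = 29$)
$w = 4523$ ($w = \left(-1\right) \left(-4523\right) = 4523$)
$\sqrt{w + h{\left(B{\left(2,-2 \right)} \right)}} = \sqrt{4523 + 29} = \sqrt{4552} = 2 \sqrt{1138}$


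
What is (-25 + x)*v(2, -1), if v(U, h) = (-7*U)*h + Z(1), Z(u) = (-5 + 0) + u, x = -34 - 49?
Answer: -1080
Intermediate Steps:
x = -83
Z(u) = -5 + u
v(U, h) = -4 - 7*U*h (v(U, h) = (-7*U)*h + (-5 + 1) = -7*U*h - 4 = -4 - 7*U*h)
(-25 + x)*v(2, -1) = (-25 - 83)*(-4 - 7*2*(-1)) = -108*(-4 + 14) = -108*10 = -1080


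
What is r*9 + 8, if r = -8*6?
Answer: -424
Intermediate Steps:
r = -48
r*9 + 8 = -48*9 + 8 = -432 + 8 = -424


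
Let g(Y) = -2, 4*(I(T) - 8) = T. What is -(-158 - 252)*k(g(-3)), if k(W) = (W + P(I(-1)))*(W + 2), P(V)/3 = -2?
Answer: 0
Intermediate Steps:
I(T) = 8 + T/4
P(V) = -6 (P(V) = 3*(-2) = -6)
k(W) = (-6 + W)*(2 + W) (k(W) = (W - 6)*(W + 2) = (-6 + W)*(2 + W))
-(-158 - 252)*k(g(-3)) = -(-158 - 252)*(-12 + (-2)**2 - 4*(-2)) = -(-410)*(-12 + 4 + 8) = -(-410)*0 = -1*0 = 0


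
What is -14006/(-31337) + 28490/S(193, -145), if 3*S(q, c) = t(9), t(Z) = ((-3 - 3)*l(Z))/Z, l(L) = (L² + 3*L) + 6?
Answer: -1338654467/1190806 ≈ -1124.2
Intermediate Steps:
l(L) = 6 + L² + 3*L
t(Z) = (-36 - 18*Z - 6*Z²)/Z (t(Z) = ((-3 - 3)*(6 + Z² + 3*Z))/Z = (-6*(6 + Z² + 3*Z))/Z = (-36 - 18*Z - 6*Z²)/Z)
S(q, c) = -76/3 (S(q, c) = (-18 - 36/9 - 6*9)/3 = (-18 - 36*⅑ - 54)/3 = (-18 - 4 - 54)/3 = (⅓)*(-76) = -76/3)
-14006/(-31337) + 28490/S(193, -145) = -14006/(-31337) + 28490/(-76/3) = -14006*(-1/31337) + 28490*(-3/76) = 14006/31337 - 42735/38 = -1338654467/1190806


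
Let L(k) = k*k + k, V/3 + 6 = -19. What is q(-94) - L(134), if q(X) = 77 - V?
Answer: -17938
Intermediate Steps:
V = -75 (V = -18 + 3*(-19) = -18 - 57 = -75)
L(k) = k + k² (L(k) = k² + k = k + k²)
q(X) = 152 (q(X) = 77 - 1*(-75) = 77 + 75 = 152)
q(-94) - L(134) = 152 - 134*(1 + 134) = 152 - 134*135 = 152 - 1*18090 = 152 - 18090 = -17938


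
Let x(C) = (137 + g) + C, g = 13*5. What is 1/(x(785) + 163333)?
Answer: 1/164320 ≈ 6.0857e-6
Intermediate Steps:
g = 65
x(C) = 202 + C (x(C) = (137 + 65) + C = 202 + C)
1/(x(785) + 163333) = 1/((202 + 785) + 163333) = 1/(987 + 163333) = 1/164320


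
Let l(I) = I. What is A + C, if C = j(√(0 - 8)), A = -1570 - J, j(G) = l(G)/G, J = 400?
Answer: -1969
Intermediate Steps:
j(G) = 1 (j(G) = G/G = 1)
A = -1970 (A = -1570 - 1*400 = -1570 - 400 = -1970)
C = 1
A + C = -1970 + 1 = -1969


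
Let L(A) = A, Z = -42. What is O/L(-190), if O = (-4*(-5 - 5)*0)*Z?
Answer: 0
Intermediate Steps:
O = 0 (O = -4*(-5 - 5)*0*(-42) = -(-40)*0*(-42) = -4*0*(-42) = 0*(-42) = 0)
O/L(-190) = 0/(-190) = 0*(-1/190) = 0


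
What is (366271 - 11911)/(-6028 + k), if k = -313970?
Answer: -59060/53333 ≈ -1.1074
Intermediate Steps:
(366271 - 11911)/(-6028 + k) = (366271 - 11911)/(-6028 - 313970) = 354360/(-319998) = 354360*(-1/319998) = -59060/53333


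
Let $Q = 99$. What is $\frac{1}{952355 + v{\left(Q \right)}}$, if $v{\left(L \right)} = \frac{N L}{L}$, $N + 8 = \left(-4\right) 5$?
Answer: $\frac{1}{952327} \approx 1.0501 \cdot 10^{-6}$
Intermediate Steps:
$N = -28$ ($N = -8 - 20 = -28$)
$v{\left(L \right)} = -28$ ($v{\left(L \right)} = \frac{\left(-28\right) L}{L} = -28$)
$\frac{1}{952355 + v{\left(Q \right)}} = \frac{1}{952355 - 28} = \frac{1}{952327}$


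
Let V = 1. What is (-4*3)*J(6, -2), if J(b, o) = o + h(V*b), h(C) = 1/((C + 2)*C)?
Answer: 95/4 ≈ 23.750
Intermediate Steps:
h(C) = 1/(C*(2 + C)) (h(C) = 1/((2 + C)*C) = 1/(C*(2 + C)))
J(b, o) = o + 1/(b*(2 + b)) (J(b, o) = o + 1/(((1*b))*(2 + 1*b)) = o + 1/(b*(2 + b)))
(-4*3)*J(6, -2) = (-4*3)*(-2 + 1/(6*(2 + 6))) = -12*(-2 + (⅙)/8) = -12*(-2 + (⅙)*(⅛)) = -12*(-2 + 1/48) = -12*(-95/48) = 95/4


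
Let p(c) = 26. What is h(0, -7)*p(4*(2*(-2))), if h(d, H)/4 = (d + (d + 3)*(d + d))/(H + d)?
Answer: 0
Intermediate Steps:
h(d, H) = 4*(d + 2*d*(3 + d))/(H + d) (h(d, H) = 4*((d + (d + 3)*(d + d))/(H + d)) = 4*((d + (3 + d)*(2*d))/(H + d)) = 4*((d + 2*d*(3 + d))/(H + d)) = 4*(d + 2*d*(3 + d))/(H + d))
h(0, -7)*p(4*(2*(-2))) = (4*0*(7 + 2*0)/(-7 + 0))*26 = (4*0*(7 + 0)/(-7))*26 = (4*0*(-⅐)*7)*26 = 0*26 = 0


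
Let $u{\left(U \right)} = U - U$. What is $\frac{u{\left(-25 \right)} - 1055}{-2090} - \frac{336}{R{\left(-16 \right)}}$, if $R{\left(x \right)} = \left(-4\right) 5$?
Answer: $\frac{36167}{2090} \approx 17.305$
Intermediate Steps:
$R{\left(x \right)} = -20$
$u{\left(U \right)} = 0$
$\frac{u{\left(-25 \right)} - 1055}{-2090} - \frac{336}{R{\left(-16 \right)}} = \frac{0 - 1055}{-2090} - \frac{336}{-20} = \left(-1055\right) \left(- \frac{1}{2090}\right) - - \frac{84}{5} = \frac{211}{418} + \frac{84}{5} = \frac{36167}{2090}$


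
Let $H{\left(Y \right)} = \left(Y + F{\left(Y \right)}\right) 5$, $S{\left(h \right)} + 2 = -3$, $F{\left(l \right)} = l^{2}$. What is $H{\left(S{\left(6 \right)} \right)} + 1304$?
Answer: $1404$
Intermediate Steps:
$S{\left(h \right)} = -5$ ($S{\left(h \right)} = -2 - 3 = -5$)
$H{\left(Y \right)} = 5 Y + 5 Y^{2}$ ($H{\left(Y \right)} = \left(Y + Y^{2}\right) 5 = 5 Y + 5 Y^{2}$)
$H{\left(S{\left(6 \right)} \right)} + 1304 = 5 \left(-5\right) \left(1 - 5\right) + 1304 = 5 \left(-5\right) \left(-4\right) + 1304 = 100 + 1304 = 1404$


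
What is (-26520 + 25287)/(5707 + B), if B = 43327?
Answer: -1233/49034 ≈ -0.025146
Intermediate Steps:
(-26520 + 25287)/(5707 + B) = (-26520 + 25287)/(5707 + 43327) = -1233/49034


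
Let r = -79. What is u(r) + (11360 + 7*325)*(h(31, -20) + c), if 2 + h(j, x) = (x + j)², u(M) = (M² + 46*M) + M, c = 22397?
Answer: 307008188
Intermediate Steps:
u(M) = M² + 47*M
h(j, x) = -2 + (j + x)² (h(j, x) = -2 + (x + j)² = -2 + (j + x)²)
u(r) + (11360 + 7*325)*(h(31, -20) + c) = -79*(47 - 79) + (11360 + 7*325)*((-2 + (31 - 20)²) + 22397) = -79*(-32) + (11360 + 2275)*((-2 + 11²) + 22397) = 2528 + 13635*((-2 + 121) + 22397) = 2528 + 13635*(119 + 22397) = 2528 + 13635*22516 = 2528 + 307005660 = 307008188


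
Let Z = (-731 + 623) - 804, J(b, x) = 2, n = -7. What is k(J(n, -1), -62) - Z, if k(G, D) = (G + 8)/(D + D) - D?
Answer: 60383/62 ≈ 973.92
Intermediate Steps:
k(G, D) = -D + (8 + G)/(2*D) (k(G, D) = (8 + G)/((2*D)) - D = (8 + G)*(1/(2*D)) - D = (8 + G)/(2*D) - D = -D + (8 + G)/(2*D))
Z = -912 (Z = -108 - 804 = -912)
k(J(n, -1), -62) - Z = (4 + (½)*2 - 1*(-62)²)/(-62) - 1*(-912) = -(4 + 1 - 1*3844)/62 + 912 = -(4 + 1 - 3844)/62 + 912 = -1/62*(-3839) + 912 = 3839/62 + 912 = 60383/62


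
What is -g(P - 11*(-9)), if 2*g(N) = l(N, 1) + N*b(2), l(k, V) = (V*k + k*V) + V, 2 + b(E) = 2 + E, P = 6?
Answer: -421/2 ≈ -210.50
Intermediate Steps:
b(E) = E (b(E) = -2 + (2 + E) = E)
l(k, V) = V + 2*V*k (l(k, V) = (V*k + V*k) + V = 2*V*k + V = V + 2*V*k)
g(N) = ½ + 2*N (g(N) = (1*(1 + 2*N) + N*2)/2 = ((1 + 2*N) + 2*N)/2 = (1 + 4*N)/2 = ½ + 2*N)
-g(P - 11*(-9)) = -(½ + 2*(6 - 11*(-9))) = -(½ + 2*(6 + 99)) = -(½ + 2*105) = -(½ + 210) = -1*421/2 = -421/2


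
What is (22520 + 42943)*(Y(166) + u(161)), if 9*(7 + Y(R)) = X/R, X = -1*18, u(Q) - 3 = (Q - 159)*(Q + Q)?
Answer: 3477329097/83 ≈ 4.1896e+7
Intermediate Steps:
u(Q) = 3 + 2*Q*(-159 + Q) (u(Q) = 3 + (Q - 159)*(Q + Q) = 3 + (-159 + Q)*(2*Q) = 3 + 2*Q*(-159 + Q))
X = -18
Y(R) = -7 - 2/R (Y(R) = -7 + (-18/R)/9 = -7 - 2/R)
(22520 + 42943)*(Y(166) + u(161)) = (22520 + 42943)*((-7 - 2/166) + (3 - 318*161 + 2*161**2)) = 65463*((-7 - 2*1/166) + (3 - 51198 + 2*25921)) = 65463*((-7 - 1/83) + (3 - 51198 + 51842)) = 65463*(-582/83 + 647) = 65463*(53119/83) = 3477329097/83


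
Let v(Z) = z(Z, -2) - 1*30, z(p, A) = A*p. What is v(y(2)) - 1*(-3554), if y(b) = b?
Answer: 3520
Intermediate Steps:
v(Z) = -30 - 2*Z (v(Z) = -2*Z - 1*30 = -2*Z - 30 = -30 - 2*Z)
v(y(2)) - 1*(-3554) = (-30 - 2*2) - 1*(-3554) = (-30 - 4) + 3554 = -34 + 3554 = 3520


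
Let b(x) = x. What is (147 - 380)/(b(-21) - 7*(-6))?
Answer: -233/21 ≈ -11.095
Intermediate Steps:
(147 - 380)/(b(-21) - 7*(-6)) = (147 - 380)/(-21 - 7*(-6)) = -233/(-21 + 42) = -233/21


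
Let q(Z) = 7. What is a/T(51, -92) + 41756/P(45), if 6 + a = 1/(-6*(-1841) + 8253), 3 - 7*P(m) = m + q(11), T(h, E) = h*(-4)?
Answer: -3354946825/562428 ≈ -5965.1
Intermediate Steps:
T(h, E) = -4*h
P(m) = -4/7 - m/7 (P(m) = 3/7 - (m + 7)/7 = 3/7 - (7 + m)/7 = 3/7 + (-1 - m/7) = -4/7 - m/7)
a = -115793/19299 (a = -6 + 1/(-6*(-1841) + 8253) = -6 + 1/(11046 + 8253) = -6 + 1/19299 = -115793/19299 ≈ -5.9999)
a/T(51, -92) + 41756/P(45) = -115793/(19299*((-4*51))) + 41756/(-4/7 - 1/7*45) = -115793/19299/(-204) + 41756/(-4/7 - 45/7) = -115793/19299*(-1/204) + 41756/(-7) = 115793/3936996 + 41756*(-1/7) = 115793/3936996 - 41756/7 = -3354946825/562428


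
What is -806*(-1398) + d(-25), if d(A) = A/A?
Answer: 1126789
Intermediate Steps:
d(A) = 1
-806*(-1398) + d(-25) = -806*(-1398) + 1 = 1126788 + 1 = 1126789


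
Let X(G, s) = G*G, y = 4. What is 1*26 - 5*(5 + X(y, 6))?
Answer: -79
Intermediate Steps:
X(G, s) = G²
1*26 - 5*(5 + X(y, 6)) = 1*26 - 5*(5 + 4²) = 26 - 5*(5 + 16) = 26 - 5*21 = 26 - 105 = -79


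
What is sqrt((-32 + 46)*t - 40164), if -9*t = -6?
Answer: 4*I*sqrt(22587)/3 ≈ 200.39*I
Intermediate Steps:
t = 2/3 (t = -1/9*(-6) = 2/3 ≈ 0.66667)
sqrt((-32 + 46)*t - 40164) = sqrt((-32 + 46)*(2/3) - 40164) = sqrt(14*(2/3) - 40164) = sqrt(28/3 - 40164) = sqrt(-120464/3) = 4*I*sqrt(22587)/3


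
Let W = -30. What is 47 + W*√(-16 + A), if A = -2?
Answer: 47 - 90*I*√2 ≈ 47.0 - 127.28*I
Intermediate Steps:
47 + W*√(-16 + A) = 47 - 30*√(-16 - 2) = 47 - 90*I*√2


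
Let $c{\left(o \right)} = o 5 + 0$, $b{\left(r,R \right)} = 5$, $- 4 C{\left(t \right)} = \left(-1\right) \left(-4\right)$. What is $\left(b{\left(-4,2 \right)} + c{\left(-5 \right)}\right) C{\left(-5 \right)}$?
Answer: $20$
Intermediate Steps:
$C{\left(t \right)} = -1$ ($C{\left(t \right)} = - \frac{\left(-1\right) \left(-4\right)}{4} = \left(- \frac{1}{4}\right) 4 = -1$)
$c{\left(o \right)} = 5 o$ ($c{\left(o \right)} = 5 o + 0 = 5 o$)
$\left(b{\left(-4,2 \right)} + c{\left(-5 \right)}\right) C{\left(-5 \right)} = \left(5 + 5 \left(-5\right)\right) \left(-1\right) = \left(5 - 25\right) \left(-1\right) = \left(-20\right) \left(-1\right) = 20$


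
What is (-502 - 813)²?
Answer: 1729225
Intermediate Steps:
(-502 - 813)² = (-1315)² = 1729225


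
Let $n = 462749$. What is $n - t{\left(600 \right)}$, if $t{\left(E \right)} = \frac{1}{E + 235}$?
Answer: $\frac{386395414}{835} \approx 4.6275 \cdot 10^{5}$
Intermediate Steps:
$t{\left(E \right)} = \frac{1}{235 + E}$
$n - t{\left(600 \right)} = 462749 - \frac{1}{235 + 600} = 462749 - \frac{1}{835} = \frac{386395414}{835}$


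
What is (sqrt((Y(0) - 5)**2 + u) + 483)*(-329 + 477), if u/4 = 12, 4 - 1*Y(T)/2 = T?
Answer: 71484 + 148*sqrt(57) ≈ 72601.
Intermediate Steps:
Y(T) = 8 - 2*T
u = 48 (u = 4*12 = 48)
(sqrt((Y(0) - 5)**2 + u) + 483)*(-329 + 477) = (sqrt(((8 - 2*0) - 5)**2 + 48) + 483)*(-329 + 477) = (sqrt(((8 + 0) - 5)**2 + 48) + 483)*148 = (sqrt((8 - 5)**2 + 48) + 483)*148 = (sqrt(3**2 + 48) + 483)*148 = (sqrt(9 + 48) + 483)*148 = (sqrt(57) + 483)*148 = (483 + sqrt(57))*148 = 71484 + 148*sqrt(57)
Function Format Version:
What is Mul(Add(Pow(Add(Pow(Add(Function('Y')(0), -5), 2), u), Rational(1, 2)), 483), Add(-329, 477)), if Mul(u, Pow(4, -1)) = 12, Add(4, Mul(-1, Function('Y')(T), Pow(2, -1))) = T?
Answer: Add(71484, Mul(148, Pow(57, Rational(1, 2)))) ≈ 72601.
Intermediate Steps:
Function('Y')(T) = Add(8, Mul(-2, T))
u = 48 (u = Mul(4, 12) = 48)
Mul(Add(Pow(Add(Pow(Add(Function('Y')(0), -5), 2), u), Rational(1, 2)), 483), Add(-329, 477)) = Mul(Add(Pow(Add(Pow(Add(Add(8, Mul(-2, 0)), -5), 2), 48), Rational(1, 2)), 483), Add(-329, 477)) = Mul(Add(Pow(Add(Pow(Add(Add(8, 0), -5), 2), 48), Rational(1, 2)), 483), 148) = Mul(Add(Pow(Add(Pow(Add(8, -5), 2), 48), Rational(1, 2)), 483), 148) = Mul(Add(Pow(Add(Pow(3, 2), 48), Rational(1, 2)), 483), 148) = Mul(Add(Pow(Add(9, 48), Rational(1, 2)), 483), 148) = Mul(Add(Pow(57, Rational(1, 2)), 483), 148) = Mul(Add(483, Pow(57, Rational(1, 2))), 148) = Add(71484, Mul(148, Pow(57, Rational(1, 2))))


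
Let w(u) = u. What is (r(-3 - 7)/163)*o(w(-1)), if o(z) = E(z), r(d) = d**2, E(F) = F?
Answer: -100/163 ≈ -0.61350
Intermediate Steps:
o(z) = z
(r(-3 - 7)/163)*o(w(-1)) = ((-3 - 7)**2/163)*(-1) = ((1/163)*(-10)**2)*(-1) = ((1/163)*100)*(-1) = (100/163)*(-1) = -100/163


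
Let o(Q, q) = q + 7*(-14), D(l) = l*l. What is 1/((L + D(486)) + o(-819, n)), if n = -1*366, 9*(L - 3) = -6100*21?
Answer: 3/664505 ≈ 4.5146e-6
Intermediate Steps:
D(l) = l**2
L = -42691/3 (L = 3 + (-6100*21)/9 = 3 + (1/9)*(-128100) = 3 - 42700/3 = -42691/3 ≈ -14230.)
n = -366
o(Q, q) = -98 + q (o(Q, q) = q - 98 = -98 + q)
1/((L + D(486)) + o(-819, n)) = 1/((-42691/3 + 486**2) + (-98 - 366)) = 1/((-42691/3 + 236196) - 464) = 1/(665897/3 - 464) = 1/(664505/3) = 3/664505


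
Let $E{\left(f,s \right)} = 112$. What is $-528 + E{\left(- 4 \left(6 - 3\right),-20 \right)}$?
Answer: $-416$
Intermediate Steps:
$-528 + E{\left(- 4 \left(6 - 3\right),-20 \right)} = -528 + 112 = -416$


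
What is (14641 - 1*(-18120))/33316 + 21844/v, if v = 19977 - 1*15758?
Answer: 865973363/140560204 ≈ 6.1609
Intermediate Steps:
v = 4219 (v = 19977 - 15758 = 4219)
(14641 - 1*(-18120))/33316 + 21844/v = (14641 - 1*(-18120))/33316 + 21844/4219 = (14641 + 18120)*(1/33316) + 21844*(1/4219) = 32761*(1/33316) + 21844/4219 = 32761/33316 + 21844/4219 = 865973363/140560204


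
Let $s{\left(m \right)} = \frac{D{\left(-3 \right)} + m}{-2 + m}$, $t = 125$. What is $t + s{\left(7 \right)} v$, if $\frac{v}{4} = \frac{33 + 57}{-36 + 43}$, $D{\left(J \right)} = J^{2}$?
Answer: $\frac{2027}{7} \approx 289.57$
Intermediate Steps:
$s{\left(m \right)} = \frac{9 + m}{-2 + m}$ ($s{\left(m \right)} = \frac{\left(-3\right)^{2} + m}{-2 + m} = \frac{9 + m}{-2 + m}$)
$v = \frac{360}{7}$ ($v = 4 \frac{33 + 57}{-36 + 43} = 4 \cdot \frac{90}{7} = \frac{360}{7} \approx 51.429$)
$t + s{\left(7 \right)} v = 125 + \frac{9 + 7}{-2 + 7} \cdot \frac{360}{7} = 125 + \frac{1}{5} \cdot 16 \cdot \frac{360}{7} = 125 + \frac{16}{5} \cdot \frac{360}{7} = 125 + \frac{1152}{7} = \frac{2027}{7}$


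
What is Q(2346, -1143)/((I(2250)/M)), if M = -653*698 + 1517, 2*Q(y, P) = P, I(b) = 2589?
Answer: 173079537/1726 ≈ 1.0028e+5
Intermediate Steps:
Q(y, P) = P/2
M = -454277 (M = -455794 + 1517 = -454277)
Q(2346, -1143)/((I(2250)/M)) = ((½)*(-1143))/((2589/(-454277))) = -1143/(2*(2589*(-1/454277))) = -1143/(2*(-2589/454277)) = -1143/2*(-454277/2589) = 173079537/1726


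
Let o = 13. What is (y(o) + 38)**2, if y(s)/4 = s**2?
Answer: 509796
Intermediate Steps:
y(s) = 4*s**2
(y(o) + 38)**2 = (4*13**2 + 38)**2 = (4*169 + 38)**2 = (676 + 38)**2 = 714**2 = 509796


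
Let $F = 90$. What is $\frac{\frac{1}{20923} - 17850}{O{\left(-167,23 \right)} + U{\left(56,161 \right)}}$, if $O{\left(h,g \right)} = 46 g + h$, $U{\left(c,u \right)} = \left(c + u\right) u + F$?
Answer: $- \frac{373475549}{751512314} \approx -0.49697$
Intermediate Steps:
$U{\left(c,u \right)} = 90 + u \left(c + u\right)$ ($U{\left(c,u \right)} = \left(c + u\right) u + 90 = u \left(c + u\right) + 90 = 90 + u \left(c + u\right)$)
$O{\left(h,g \right)} = h + 46 g$
$\frac{\frac{1}{20923} - 17850}{O{\left(-167,23 \right)} + U{\left(56,161 \right)}} = \frac{\frac{1}{20923} - 17850}{\left(-167 + 46 \cdot 23\right) + \left(90 + 161^{2} + 56 \cdot 161\right)} = \frac{\frac{1}{20923} - 17850}{\left(-167 + 1058\right) + \left(90 + 25921 + 9016\right)} = - \frac{373475549}{20923 \left(891 + 35027\right)} = - \frac{373475549}{20923 \cdot 35918} = \left(- \frac{373475549}{20923}\right) \frac{1}{35918} = - \frac{373475549}{751512314}$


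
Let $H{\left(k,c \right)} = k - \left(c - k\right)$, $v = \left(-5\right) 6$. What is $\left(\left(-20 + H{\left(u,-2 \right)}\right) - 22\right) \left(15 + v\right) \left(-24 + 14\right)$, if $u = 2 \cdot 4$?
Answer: $-3600$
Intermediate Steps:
$u = 8$
$v = -30$
$H{\left(k,c \right)} = - c + 2 k$
$\left(\left(-20 + H{\left(u,-2 \right)}\right) - 22\right) \left(15 + v\right) \left(-24 + 14\right) = \left(\left(-20 + \left(\left(-1\right) \left(-2\right) + 2 \cdot 8\right)\right) - 22\right) \left(15 - 30\right) \left(-24 + 14\right) = \left(\left(-20 + \left(2 + 16\right)\right) - 22\right) \left(\left(-15\right) \left(-10\right)\right) = \left(\left(-20 + 18\right) - 22\right) 150 = \left(-2 - 22\right) 150 = \left(-24\right) 150 = -3600$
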